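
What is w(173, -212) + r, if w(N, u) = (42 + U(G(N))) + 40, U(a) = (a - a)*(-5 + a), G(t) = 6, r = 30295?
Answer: 30377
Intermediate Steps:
U(a) = 0 (U(a) = 0*(-5 + a) = 0)
w(N, u) = 82 (w(N, u) = (42 + 0) + 40 = 42 + 40 = 82)
w(173, -212) + r = 82 + 30295 = 30377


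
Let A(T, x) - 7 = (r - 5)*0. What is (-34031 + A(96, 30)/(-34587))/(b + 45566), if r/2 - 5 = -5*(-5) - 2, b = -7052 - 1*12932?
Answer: -84073586/63200331 ≈ -1.3303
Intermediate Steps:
b = -19984 (b = -7052 - 12932 = -19984)
r = 56 (r = 10 + 2*(-5*(-5) - 2) = 10 + 2*(25 - 2) = 10 + 2*23 = 10 + 46 = 56)
A(T, x) = 7 (A(T, x) = 7 + (56 - 5)*0 = 7 + 51*0 = 7 + 0 = 7)
(-34031 + A(96, 30)/(-34587))/(b + 45566) = (-34031 + 7/(-34587))/(-19984 + 45566) = (-34031 + 7*(-1/34587))/25582 = (-34031 - 1/4941)*(1/25582) = -168147172/4941*1/25582 = -84073586/63200331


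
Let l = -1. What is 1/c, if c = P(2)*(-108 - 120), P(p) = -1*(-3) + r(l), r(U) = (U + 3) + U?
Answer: -1/912 ≈ -0.0010965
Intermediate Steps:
r(U) = 3 + 2*U (r(U) = (3 + U) + U = 3 + 2*U)
P(p) = 4 (P(p) = -1*(-3) + (3 + 2*(-1)) = 3 + (3 - 2) = 3 + 1 = 4)
c = -912 (c = 4*(-108 - 120) = 4*(-228) = -912)
1/c = 1/(-912) = -1/912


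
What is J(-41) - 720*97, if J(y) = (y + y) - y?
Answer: -69881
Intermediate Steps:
J(y) = y (J(y) = 2*y - y = y)
J(-41) - 720*97 = -41 - 720*97 = -41 - 1*69840 = -41 - 69840 = -69881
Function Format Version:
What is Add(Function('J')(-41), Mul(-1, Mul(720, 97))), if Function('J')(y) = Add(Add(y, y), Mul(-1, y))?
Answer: -69881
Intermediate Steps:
Function('J')(y) = y (Function('J')(y) = Add(Mul(2, y), Mul(-1, y)) = y)
Add(Function('J')(-41), Mul(-1, Mul(720, 97))) = Add(-41, Mul(-1, Mul(720, 97))) = Add(-41, Mul(-1, 69840)) = Add(-41, -69840) = -69881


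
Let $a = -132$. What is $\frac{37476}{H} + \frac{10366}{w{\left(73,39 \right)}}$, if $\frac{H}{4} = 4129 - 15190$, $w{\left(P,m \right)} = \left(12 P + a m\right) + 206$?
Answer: $- \frac{8486260}{2498557} \approx -3.3965$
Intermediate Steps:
$w{\left(P,m \right)} = 206 - 132 m + 12 P$ ($w{\left(P,m \right)} = \left(12 P - 132 m\right) + 206 = \left(- 132 m + 12 P\right) + 206 = 206 - 132 m + 12 P$)
$H = -44244$ ($H = 4 \left(4129 - 15190\right) = 4 \left(-11061\right) = -44244$)
$\frac{37476}{H} + \frac{10366}{w{\left(73,39 \right)}} = \frac{37476}{-44244} + \frac{10366}{206 - 5148 + 12 \cdot 73} = 37476 \left(- \frac{1}{44244}\right) + \frac{10366}{206 - 5148 + 876} = - \frac{1041}{1229} + \frac{10366}{-4066} = - \frac{1041}{1229} + 10366 \left(- \frac{1}{4066}\right) = - \frac{1041}{1229} - \frac{5183}{2033} = - \frac{8486260}{2498557}$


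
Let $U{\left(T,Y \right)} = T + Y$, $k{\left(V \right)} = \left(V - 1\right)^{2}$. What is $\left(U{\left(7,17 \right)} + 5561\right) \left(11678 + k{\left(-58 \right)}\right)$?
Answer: $84663015$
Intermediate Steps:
$k{\left(V \right)} = \left(-1 + V\right)^{2}$ ($k{\left(V \right)} = \left(V + \left(-3 + 2\right)\right)^{2} = \left(V - 1\right)^{2} = \left(-1 + V\right)^{2}$)
$\left(U{\left(7,17 \right)} + 5561\right) \left(11678 + k{\left(-58 \right)}\right) = \left(\left(7 + 17\right) + 5561\right) \left(11678 + \left(-1 - 58\right)^{2}\right) = \left(24 + 5561\right) \left(11678 + \left(-59\right)^{2}\right) = 5585 \left(11678 + 3481\right) = 5585 \cdot 15159 = 84663015$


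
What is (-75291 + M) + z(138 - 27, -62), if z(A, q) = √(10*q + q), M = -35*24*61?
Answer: -126531 + I*√682 ≈ -1.2653e+5 + 26.115*I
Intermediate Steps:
M = -51240 (M = -840*61 = -51240)
z(A, q) = √11*√q (z(A, q) = √(11*q) = √11*√q)
(-75291 + M) + z(138 - 27, -62) = (-75291 - 51240) + √11*√(-62) = -126531 + √11*(I*√62) = -126531 + I*√682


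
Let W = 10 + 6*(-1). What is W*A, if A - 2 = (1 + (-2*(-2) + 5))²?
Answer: 408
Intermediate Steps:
A = 102 (A = 2 + (1 + (-2*(-2) + 5))² = 2 + (1 + (4 + 5))² = 2 + (1 + 9)² = 2 + 10² = 2 + 100 = 102)
W = 4 (W = 10 - 6 = 4)
W*A = 4*102 = 408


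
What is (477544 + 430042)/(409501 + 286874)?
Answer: 907586/696375 ≈ 1.3033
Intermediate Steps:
(477544 + 430042)/(409501 + 286874) = 907586/696375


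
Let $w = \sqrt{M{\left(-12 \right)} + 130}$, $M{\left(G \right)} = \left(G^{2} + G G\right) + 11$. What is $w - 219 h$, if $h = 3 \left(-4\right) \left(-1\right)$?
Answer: $-2628 + \sqrt{429} \approx -2607.3$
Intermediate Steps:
$M{\left(G \right)} = 11 + 2 G^{2}$ ($M{\left(G \right)} = \left(G^{2} + G^{2}\right) + 11 = 2 G^{2} + 11 = 11 + 2 G^{2}$)
$w = \sqrt{429}$ ($w = \sqrt{\left(11 + 2 \left(-12\right)^{2}\right) + 130} = \sqrt{\left(11 + 2 \cdot 144\right) + 130} = \sqrt{\left(11 + 288\right) + 130} = \sqrt{299 + 130} = \sqrt{429} \approx 20.712$)
$h = 12$ ($h = \left(-12\right) \left(-1\right) = 12$)
$w - 219 h = \sqrt{429} - 2628 = -2628 + \sqrt{429}$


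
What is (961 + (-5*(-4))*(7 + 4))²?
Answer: 1394761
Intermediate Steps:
(961 + (-5*(-4))*(7 + 4))² = (961 + 20*11)² = (961 + 220)² = 1181² = 1394761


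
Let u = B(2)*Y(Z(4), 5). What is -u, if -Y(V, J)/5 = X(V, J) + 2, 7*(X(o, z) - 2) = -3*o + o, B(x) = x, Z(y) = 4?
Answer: 200/7 ≈ 28.571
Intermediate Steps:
X(o, z) = 2 - 2*o/7 (X(o, z) = 2 + (-3*o + o)/7 = 2 + (-2*o)/7 = 2 - 2*o/7)
Y(V, J) = -20 + 10*V/7 (Y(V, J) = -5*((2 - 2*V/7) + 2) = -5*(4 - 2*V/7) = -20 + 10*V/7)
u = -200/7 (u = 2*(-20 + (10/7)*4) = 2*(-20 + 40/7) = 2*(-100/7) = -200/7 ≈ -28.571)
-u = -1*(-200/7) = 200/7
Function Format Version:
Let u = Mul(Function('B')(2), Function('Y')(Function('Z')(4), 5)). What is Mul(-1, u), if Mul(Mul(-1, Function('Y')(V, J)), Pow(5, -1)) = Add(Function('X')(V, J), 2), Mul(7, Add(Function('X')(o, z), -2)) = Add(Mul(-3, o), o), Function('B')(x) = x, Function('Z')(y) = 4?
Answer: Rational(200, 7) ≈ 28.571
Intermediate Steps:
Function('X')(o, z) = Add(2, Mul(Rational(-2, 7), o)) (Function('X')(o, z) = Add(2, Mul(Rational(1, 7), Add(Mul(-3, o), o))) = Add(2, Mul(Rational(1, 7), Mul(-2, o))) = Add(2, Mul(Rational(-2, 7), o)))
Function('Y')(V, J) = Add(-20, Mul(Rational(10, 7), V)) (Function('Y')(V, J) = Mul(-5, Add(Add(2, Mul(Rational(-2, 7), V)), 2)) = Mul(-5, Add(4, Mul(Rational(-2, 7), V))) = Add(-20, Mul(Rational(10, 7), V)))
u = Rational(-200, 7) (u = Mul(2, Add(-20, Mul(Rational(10, 7), 4))) = Mul(2, Add(-20, Rational(40, 7))) = Mul(2, Rational(-100, 7)) = Rational(-200, 7) ≈ -28.571)
Mul(-1, u) = Mul(-1, Rational(-200, 7)) = Rational(200, 7)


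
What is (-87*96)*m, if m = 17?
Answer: -141984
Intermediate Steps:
(-87*96)*m = -87*96*17 = -8352*17 = -141984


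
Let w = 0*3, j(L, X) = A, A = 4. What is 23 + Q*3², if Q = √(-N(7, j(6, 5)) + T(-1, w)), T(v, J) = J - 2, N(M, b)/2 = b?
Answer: 23 + 9*I*√10 ≈ 23.0 + 28.461*I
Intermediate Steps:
j(L, X) = 4
N(M, b) = 2*b
w = 0
T(v, J) = -2 + J
Q = I*√10 (Q = √(-2*4 + (-2 + 0)) = √(-1*8 - 2) = √(-8 - 2) = √(-10) = I*√10 ≈ 3.1623*I)
23 + Q*3² = 23 + (I*√10)*3² = 23 + (I*√10)*9 = 23 + 9*I*√10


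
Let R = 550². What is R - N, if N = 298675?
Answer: 3825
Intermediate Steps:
R = 302500
R - N = 302500 - 1*298675 = 302500 - 298675 = 3825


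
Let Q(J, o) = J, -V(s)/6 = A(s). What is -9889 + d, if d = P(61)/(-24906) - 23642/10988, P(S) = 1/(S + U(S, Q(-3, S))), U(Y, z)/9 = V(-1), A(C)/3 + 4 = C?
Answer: -4398684966742/444709083 ≈ -9891.2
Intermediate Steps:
A(C) = -12 + 3*C
V(s) = 72 - 18*s (V(s) = -6*(-12 + 3*s) = 72 - 18*s)
U(Y, z) = 810 (U(Y, z) = 9*(72 - 18*(-1)) = 9*(72 + 18) = 9*90 = 810)
P(S) = 1/(810 + S) (P(S) = 1/(S + 810) = 1/(810 + S))
d = -956844955/444709083 (d = 1/((810 + 61)*(-24906)) - 23642/10988 = -1/24906/871 - 23642*1/10988 = (1/871)*(-1/24906) - 11821/5494 = -1/21693126 - 11821/5494 = -956844955/444709083 ≈ -2.1516)
-9889 + d = -9889 - 956844955/444709083 = -4398684966742/444709083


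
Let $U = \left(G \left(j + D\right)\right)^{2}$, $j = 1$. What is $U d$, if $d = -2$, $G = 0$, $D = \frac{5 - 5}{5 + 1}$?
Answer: $0$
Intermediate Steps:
$D = 0$ ($D = \frac{0}{6} = 0 \cdot \frac{1}{6} = 0$)
$U = 0$ ($U = \left(0 \left(1 + 0\right)\right)^{2} = \left(0 \cdot 1\right)^{2} = 0^{2} = 0$)
$U d = 0 \left(-2\right) = 0$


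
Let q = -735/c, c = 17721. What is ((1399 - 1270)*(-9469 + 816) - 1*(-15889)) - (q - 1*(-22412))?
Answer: -6632143075/5907 ≈ -1.1228e+6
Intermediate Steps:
q = -245/5907 (q = -735/17721 = -735*1/17721 = -245/5907 ≈ -0.041476)
((1399 - 1270)*(-9469 + 816) - 1*(-15889)) - (q - 1*(-22412)) = ((1399 - 1270)*(-9469 + 816) - 1*(-15889)) - (-245/5907 - 1*(-22412)) = (129*(-8653) + 15889) - (-245/5907 + 22412) = (-1116237 + 15889) - 1*132387439/5907 = -1100348 - 132387439/5907 = -6632143075/5907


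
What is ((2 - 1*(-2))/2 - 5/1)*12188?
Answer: -36564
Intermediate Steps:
((2 - 1*(-2))/2 - 5/1)*12188 = ((2 + 2)*(1/2) - 5*1)*12188 = (4*(1/2) - 5)*12188 = (2 - 5)*12188 = -3*12188 = -36564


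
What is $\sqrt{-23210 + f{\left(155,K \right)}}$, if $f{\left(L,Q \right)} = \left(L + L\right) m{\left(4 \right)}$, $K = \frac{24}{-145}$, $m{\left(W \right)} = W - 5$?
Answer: $28 i \sqrt{30} \approx 153.36 i$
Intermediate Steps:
$m{\left(W \right)} = -5 + W$ ($m{\left(W \right)} = W - 5 = -5 + W$)
$K = - \frac{24}{145}$ ($K = 24 \left(- \frac{1}{145}\right) = - \frac{24}{145} \approx -0.16552$)
$f{\left(L,Q \right)} = - 2 L$ ($f{\left(L,Q \right)} = \left(L + L\right) \left(-5 + 4\right) = 2 L \left(-1\right) = - 2 L$)
$\sqrt{-23210 + f{\left(155,K \right)}} = \sqrt{-23210 - 310} = \sqrt{-23520} = 28 i \sqrt{30}$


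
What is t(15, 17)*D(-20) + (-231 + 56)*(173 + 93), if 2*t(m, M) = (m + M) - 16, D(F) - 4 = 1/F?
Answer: -232592/5 ≈ -46518.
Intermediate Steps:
D(F) = 4 + 1/F
t(m, M) = -8 + M/2 + m/2 (t(m, M) = ((m + M) - 16)/2 = ((M + m) - 16)/2 = (-16 + M + m)/2 = -8 + M/2 + m/2)
t(15, 17)*D(-20) + (-231 + 56)*(173 + 93) = (-8 + (½)*17 + (½)*15)*(4 + 1/(-20)) + (-231 + 56)*(173 + 93) = (-8 + 17/2 + 15/2)*(4 - 1/20) - 175*266 = 8*(79/20) - 46550 = 158/5 - 46550 = -232592/5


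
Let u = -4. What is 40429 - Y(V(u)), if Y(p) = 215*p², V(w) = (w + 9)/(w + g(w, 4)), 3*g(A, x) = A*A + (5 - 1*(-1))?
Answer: 159781/4 ≈ 39945.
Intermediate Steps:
g(A, x) = 2 + A²/3 (g(A, x) = (A*A + (5 - 1*(-1)))/3 = (A² + (5 + 1))/3 = (A² + 6)/3 = (6 + A²)/3 = 2 + A²/3)
V(w) = (9 + w)/(2 + w + w²/3) (V(w) = (w + 9)/(w + (2 + w²/3)) = (9 + w)/(2 + w + w²/3))
40429 - Y(V(u)) = 40429 - 215*(3*(9 - 4)/(6 + (-4)² + 3*(-4)))² = 40429 - 215*(3*5/(6 + 16 - 12))² = 40429 - 215*(3*5/10)² = 40429 - 215*(3*(⅒)*5)² = 40429 - 215*(3/2)² = 40429 - 215*9/4 = 40429 - 1*1935/4 = 40429 - 1935/4 = 159781/4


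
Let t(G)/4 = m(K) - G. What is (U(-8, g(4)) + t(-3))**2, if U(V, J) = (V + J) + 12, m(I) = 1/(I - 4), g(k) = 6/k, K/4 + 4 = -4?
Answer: 97969/324 ≈ 302.37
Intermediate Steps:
K = -32 (K = -16 + 4*(-4) = -16 - 16 = -32)
m(I) = 1/(-4 + I)
U(V, J) = 12 + J + V (U(V, J) = (J + V) + 12 = 12 + J + V)
t(G) = -1/9 - 4*G (t(G) = 4*(1/(-4 - 32) - G) = 4*(1/(-36) - G) = 4*(-1/36 - G) = -1/9 - 4*G)
(U(-8, g(4)) + t(-3))**2 = ((12 + 6/4 - 8) + (-1/9 - 4*(-3)))**2 = ((12 + 6*(1/4) - 8) + (-1/9 + 12))**2 = ((12 + 3/2 - 8) + 107/9)**2 = (11/2 + 107/9)**2 = (313/18)**2 = 97969/324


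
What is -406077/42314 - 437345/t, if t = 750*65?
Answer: -1915103504/103140375 ≈ -18.568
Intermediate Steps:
t = 48750
-406077/42314 - 437345/t = -406077/42314 - 437345/48750 = -406077*1/42314 - 437345*1/48750 = -406077/42314 - 87469/9750 = -1915103504/103140375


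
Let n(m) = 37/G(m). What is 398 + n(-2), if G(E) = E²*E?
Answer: 3147/8 ≈ 393.38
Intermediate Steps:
G(E) = E³
n(m) = 37/m³ (n(m) = 37/(m³) = 37/m³)
398 + n(-2) = 398 + 37/(-2)³ = 398 + 37*(-⅛) = 398 - 37/8 = 3147/8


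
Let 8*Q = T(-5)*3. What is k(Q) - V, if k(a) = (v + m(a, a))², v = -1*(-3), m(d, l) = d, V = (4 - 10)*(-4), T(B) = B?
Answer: -1455/64 ≈ -22.734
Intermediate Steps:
V = 24 (V = -6*(-4) = 24)
v = 3
Q = -15/8 (Q = (-5*3)/8 = (⅛)*(-15) = -15/8 ≈ -1.8750)
k(a) = (3 + a)²
k(Q) - V = (3 - 15/8)² - 1*24 = (9/8)² - 24 = 81/64 - 24 = -1455/64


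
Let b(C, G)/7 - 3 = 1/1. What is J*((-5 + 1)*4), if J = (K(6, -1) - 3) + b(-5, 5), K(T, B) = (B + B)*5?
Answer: -240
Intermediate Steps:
K(T, B) = 10*B (K(T, B) = (2*B)*5 = 10*B)
b(C, G) = 28 (b(C, G) = 21 + 7/1 = 21 + 7*1 = 21 + 7 = 28)
J = 15 (J = (10*(-1) - 3) + 28 = (-10 - 3) + 28 = -13 + 28 = 15)
J*((-5 + 1)*4) = 15*((-5 + 1)*4) = 15*(-4*4) = 15*(-16) = -240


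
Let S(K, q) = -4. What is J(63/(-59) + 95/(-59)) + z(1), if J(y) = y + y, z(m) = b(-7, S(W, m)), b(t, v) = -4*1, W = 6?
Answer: -552/59 ≈ -9.3559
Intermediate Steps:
b(t, v) = -4
z(m) = -4
J(y) = 2*y
J(63/(-59) + 95/(-59)) + z(1) = 2*(63/(-59) + 95/(-59)) - 4 = 2*(63*(-1/59) + 95*(-1/59)) - 4 = 2*(-63/59 - 95/59) - 4 = 2*(-158/59) - 4 = -316/59 - 4 = -552/59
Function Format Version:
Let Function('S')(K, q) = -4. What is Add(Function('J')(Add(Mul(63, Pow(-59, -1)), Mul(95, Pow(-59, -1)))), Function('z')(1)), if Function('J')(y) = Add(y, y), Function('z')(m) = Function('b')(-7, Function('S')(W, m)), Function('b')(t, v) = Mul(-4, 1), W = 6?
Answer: Rational(-552, 59) ≈ -9.3559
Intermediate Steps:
Function('b')(t, v) = -4
Function('z')(m) = -4
Function('J')(y) = Mul(2, y)
Add(Function('J')(Add(Mul(63, Pow(-59, -1)), Mul(95, Pow(-59, -1)))), Function('z')(1)) = Add(Mul(2, Add(Mul(63, Pow(-59, -1)), Mul(95, Pow(-59, -1)))), -4) = Add(Mul(2, Add(Mul(63, Rational(-1, 59)), Mul(95, Rational(-1, 59)))), -4) = Add(Mul(2, Add(Rational(-63, 59), Rational(-95, 59))), -4) = Add(Mul(2, Rational(-158, 59)), -4) = Add(Rational(-316, 59), -4) = Rational(-552, 59)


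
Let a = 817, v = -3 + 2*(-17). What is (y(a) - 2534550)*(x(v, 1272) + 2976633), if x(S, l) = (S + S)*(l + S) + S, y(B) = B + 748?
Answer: -7308183519910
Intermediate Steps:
v = -37 (v = -3 - 34 = -37)
y(B) = 748 + B
x(S, l) = S + 2*S*(S + l) (x(S, l) = (2*S)*(S + l) + S = 2*S*(S + l) + S = S + 2*S*(S + l))
(y(a) - 2534550)*(x(v, 1272) + 2976633) = ((748 + 817) - 2534550)*(-37*(1 + 2*(-37) + 2*1272) + 2976633) = (1565 - 2534550)*(-37*(1 - 74 + 2544) + 2976633) = -2532985*(-37*2471 + 2976633) = -2532985*(-91427 + 2976633) = -2532985*2885206 = -7308183519910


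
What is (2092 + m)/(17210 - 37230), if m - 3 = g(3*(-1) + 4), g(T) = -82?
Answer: -183/1820 ≈ -0.10055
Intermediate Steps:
m = -79 (m = 3 - 82 = -79)
(2092 + m)/(17210 - 37230) = (2092 - 79)/(17210 - 37230) = 2013/(-20020) = 2013*(-1/20020) = -183/1820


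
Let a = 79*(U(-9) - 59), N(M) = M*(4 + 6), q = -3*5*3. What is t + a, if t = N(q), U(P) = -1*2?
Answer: -5269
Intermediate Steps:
U(P) = -2
q = -45 (q = -15*3 = -45)
N(M) = 10*M (N(M) = M*10 = 10*M)
t = -450 (t = 10*(-45) = -450)
a = -4819 (a = 79*(-2 - 59) = 79*(-61) = -4819)
t + a = -450 - 4819 = -5269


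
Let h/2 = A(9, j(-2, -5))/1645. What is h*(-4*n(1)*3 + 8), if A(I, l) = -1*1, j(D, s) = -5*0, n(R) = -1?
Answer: -8/329 ≈ -0.024316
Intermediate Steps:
j(D, s) = 0
A(I, l) = -1
h = -2/1645 (h = 2*(-1/1645) = -2/1645 ≈ -0.0012158)
h*(-4*n(1)*3 + 8) = -2*(-4*(-1*3) + 8)/1645 = -2*(-(-12) + 8)/1645 = -2*(-4*(-3) + 8)/1645 = -2*(12 + 8)/1645 = -2/1645*20 = -8/329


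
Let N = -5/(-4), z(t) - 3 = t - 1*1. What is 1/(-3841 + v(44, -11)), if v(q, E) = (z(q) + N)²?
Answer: -16/25735 ≈ -0.00062172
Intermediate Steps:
z(t) = 2 + t (z(t) = 3 + (t - 1*1) = 3 + (t - 1) = 3 + (-1 + t) = 2 + t)
N = 5/4 (N = -5*(-¼) = 5/4 ≈ 1.2500)
v(q, E) = (13/4 + q)² (v(q, E) = ((2 + q) + 5/4)² = (13/4 + q)²)
1/(-3841 + v(44, -11)) = 1/(-3841 + (13 + 4*44)²/16) = 1/(-3841 + (13 + 176)²/16) = 1/(-3841 + (1/16)*189²) = 1/(-3841 + (1/16)*35721) = 1/(-3841 + 35721/16) = 1/(-25735/16) = -16/25735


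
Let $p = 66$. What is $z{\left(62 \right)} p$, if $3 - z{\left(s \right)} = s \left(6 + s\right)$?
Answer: $-278058$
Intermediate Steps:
$z{\left(s \right)} = 3 - s \left(6 + s\right)$
$z{\left(62 \right)} p = \left(3 - 62^{2} - 372\right) 66 = \left(3 - 3844 - 372\right) 66 = \left(-4213\right) 66 = -278058$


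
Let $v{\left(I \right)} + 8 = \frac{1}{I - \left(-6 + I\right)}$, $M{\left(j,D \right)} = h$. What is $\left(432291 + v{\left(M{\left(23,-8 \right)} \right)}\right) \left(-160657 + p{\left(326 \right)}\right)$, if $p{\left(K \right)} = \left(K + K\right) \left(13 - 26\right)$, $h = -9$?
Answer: $- \frac{438680092967}{6} \approx -7.3113 \cdot 10^{10}$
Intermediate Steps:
$M{\left(j,D \right)} = -9$
$p{\left(K \right)} = - 26 K$ ($p{\left(K \right)} = 2 K \left(-13\right) = - 26 K$)
$v{\left(I \right)} = - \frac{47}{6}$ ($v{\left(I \right)} = -8 + \frac{1}{I - \left(-6 + I\right)} = -8 + \frac{1}{6} = - \frac{47}{6}$)
$\left(432291 + v{\left(M{\left(23,-8 \right)} \right)}\right) \left(-160657 + p{\left(326 \right)}\right) = \left(432291 - \frac{47}{6}\right) \left(-160657 - 8476\right) = \frac{2593699 \left(-160657 - 8476\right)}{6} = \frac{2593699}{6} \left(-169133\right) = - \frac{438680092967}{6}$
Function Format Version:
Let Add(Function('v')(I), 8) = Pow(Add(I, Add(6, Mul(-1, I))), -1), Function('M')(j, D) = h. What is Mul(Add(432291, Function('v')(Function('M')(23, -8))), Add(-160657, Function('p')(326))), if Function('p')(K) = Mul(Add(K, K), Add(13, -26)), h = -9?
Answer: Rational(-438680092967, 6) ≈ -7.3113e+10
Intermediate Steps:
Function('M')(j, D) = -9
Function('p')(K) = Mul(-26, K) (Function('p')(K) = Mul(Mul(2, K), -13) = Mul(-26, K))
Function('v')(I) = Rational(-47, 6) (Function('v')(I) = Add(-8, Pow(Add(I, Add(6, Mul(-1, I))), -1)) = Add(-8, Pow(6, -1)) = Add(-8, Rational(1, 6)) = Rational(-47, 6))
Mul(Add(432291, Function('v')(Function('M')(23, -8))), Add(-160657, Function('p')(326))) = Mul(Add(432291, Rational(-47, 6)), Add(-160657, Mul(-26, 326))) = Mul(Rational(2593699, 6), Add(-160657, -8476)) = Mul(Rational(2593699, 6), -169133) = Rational(-438680092967, 6)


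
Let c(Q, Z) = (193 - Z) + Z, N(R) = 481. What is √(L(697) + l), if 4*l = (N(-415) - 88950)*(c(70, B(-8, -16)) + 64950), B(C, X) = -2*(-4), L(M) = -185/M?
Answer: I*√2799783370088983/1394 ≈ 37958.0*I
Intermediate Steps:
B(C, X) = 8
c(Q, Z) = 193
l = -5763136067/4 (l = ((481 - 88950)*(193 + 64950))/4 = (-88469*65143)/4 = (¼)*(-5763136067) = -5763136067/4 ≈ -1.4408e+9)
√(L(697) + l) = √(-185/697 - 5763136067/4) = √(-4016905839439/2788) = I*√2799783370088983/1394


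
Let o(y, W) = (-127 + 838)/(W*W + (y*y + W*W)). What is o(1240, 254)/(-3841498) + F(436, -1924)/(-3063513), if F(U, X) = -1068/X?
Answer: -190053194107655/1048244571809383288912 ≈ -1.8131e-7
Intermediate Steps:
o(y, W) = 711/(y² + 2*W²) (o(y, W) = 711/(W² + (y² + W²)) = 711/(W² + (W² + y²)) = 711/(y² + 2*W²))
o(1240, 254)/(-3841498) + F(436, -1924)/(-3063513) = (711/(1240² + 2*254²))/(-3841498) - 1068/(-1924)/(-3063513) = (711/(1537600 + 2*64516))*(-1/3841498) - 1068*(-1/1924)*(-1/3063513) = (711/(1537600 + 129032))*(-1/3841498) + (267/481)*(-1/3063513) = (711/1666632)*(-1/3841498) - 89/491183251 = (711*(1/1666632))*(-1/3841498) - 89/491183251 = (237/555544)*(-1/3841498) - 89/491183251 = -237/2134121164912 - 89/491183251 = -190053194107655/1048244571809383288912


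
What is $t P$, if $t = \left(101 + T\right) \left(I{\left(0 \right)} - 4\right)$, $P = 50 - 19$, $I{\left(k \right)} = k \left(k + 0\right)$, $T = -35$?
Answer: $-8184$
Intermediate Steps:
$I{\left(k \right)} = k^{2}$ ($I{\left(k \right)} = k k = k^{2}$)
$P = 31$
$t = -264$ ($t = \left(101 - 35\right) \left(0^{2} - 4\right) = 66 \left(0 - 4\right) = 66 \left(-4\right) = -264$)
$t P = \left(-264\right) 31 = -8184$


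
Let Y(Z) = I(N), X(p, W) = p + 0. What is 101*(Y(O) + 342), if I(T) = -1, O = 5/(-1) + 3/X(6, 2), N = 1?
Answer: 34441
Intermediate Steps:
X(p, W) = p
O = -9/2 (O = 5/(-1) + 3/6 = 5*(-1) + 3*(⅙) = -5 + ½ = -9/2 ≈ -4.5000)
Y(Z) = -1
101*(Y(O) + 342) = 101*(-1 + 342) = 101*341 = 34441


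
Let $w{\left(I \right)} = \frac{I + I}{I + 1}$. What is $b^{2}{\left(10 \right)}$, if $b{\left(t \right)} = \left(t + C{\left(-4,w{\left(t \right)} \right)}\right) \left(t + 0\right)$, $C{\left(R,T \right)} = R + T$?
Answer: $\frac{739600}{121} \approx 6112.4$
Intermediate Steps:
$w{\left(I \right)} = \frac{2 I}{1 + I}$
$b{\left(t \right)} = t \left(-4 + t + \frac{2 t}{1 + t}\right)$ ($b{\left(t \right)} = \left(t + \left(-4 + \frac{2 t}{1 + t}\right)\right) \left(t + 0\right) = \left(-4 + t + \frac{2 t}{1 + t}\right) t = t \left(-4 + t + \frac{2 t}{1 + t}\right)$)
$b^{2}{\left(10 \right)} = \left(\frac{10 \left(-4 + 10^{2} - 10\right)}{1 + 10}\right)^{2} = \left(\frac{10 \left(-4 + 100 - 10\right)}{11}\right)^{2} = \left(10 \cdot \frac{1}{11} \cdot 86\right)^{2} = \left(\frac{860}{11}\right)^{2} = \frac{739600}{121}$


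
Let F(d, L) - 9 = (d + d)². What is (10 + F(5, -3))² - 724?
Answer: 13437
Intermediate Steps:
F(d, L) = 9 + 4*d² (F(d, L) = 9 + (d + d)² = 9 + (2*d)² = 9 + 4*d²)
(10 + F(5, -3))² - 724 = (10 + (9 + 4*5²))² - 724 = (10 + (9 + 4*25))² - 724 = (10 + (9 + 100))² - 724 = (10 + 109)² - 724 = 119² - 724 = 14161 - 724 = 13437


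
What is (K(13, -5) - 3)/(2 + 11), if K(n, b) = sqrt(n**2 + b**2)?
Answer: -3/13 + sqrt(194)/13 ≈ 0.84064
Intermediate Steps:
K(n, b) = sqrt(b**2 + n**2)
(K(13, -5) - 3)/(2 + 11) = (sqrt((-5)**2 + 13**2) - 3)/(2 + 11) = (sqrt(25 + 169) - 3)/13 = (sqrt(194) - 3)*(1/13) = (-3 + sqrt(194))*(1/13) = -3/13 + sqrt(194)/13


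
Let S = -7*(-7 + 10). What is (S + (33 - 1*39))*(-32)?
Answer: 864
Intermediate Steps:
S = -21 (S = -7*3 = -21)
(S + (33 - 1*39))*(-32) = (-21 + (33 - 1*39))*(-32) = (-21 + (33 - 39))*(-32) = (-21 - 6)*(-32) = -27*(-32) = 864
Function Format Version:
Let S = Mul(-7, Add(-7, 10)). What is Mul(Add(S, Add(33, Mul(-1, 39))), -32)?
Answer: 864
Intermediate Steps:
S = -21 (S = Mul(-7, 3) = -21)
Mul(Add(S, Add(33, Mul(-1, 39))), -32) = Mul(Add(-21, Add(33, Mul(-1, 39))), -32) = Mul(Add(-21, Add(33, -39)), -32) = Mul(Add(-21, -6), -32) = Mul(-27, -32) = 864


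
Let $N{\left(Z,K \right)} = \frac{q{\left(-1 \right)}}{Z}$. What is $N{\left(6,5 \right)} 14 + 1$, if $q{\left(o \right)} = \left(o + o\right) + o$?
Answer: $-6$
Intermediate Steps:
$q{\left(o \right)} = 3 o$ ($q{\left(o \right)} = 2 o + o = 3 o$)
$N{\left(Z,K \right)} = - \frac{3}{Z}$ ($N{\left(Z,K \right)} = \frac{3 \left(-1\right)}{Z} = - \frac{3}{Z}$)
$N{\left(6,5 \right)} 14 + 1 = - \frac{3}{6} \cdot 14 + 1 = \left(-3\right) \frac{1}{6} \cdot 14 + 1 = \left(- \frac{1}{2}\right) 14 + 1 = -7 + 1 = -6$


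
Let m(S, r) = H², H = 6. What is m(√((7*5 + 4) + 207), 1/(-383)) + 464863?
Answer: 464899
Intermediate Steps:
m(S, r) = 36 (m(S, r) = 6² = 36)
m(√((7*5 + 4) + 207), 1/(-383)) + 464863 = 36 + 464863 = 464899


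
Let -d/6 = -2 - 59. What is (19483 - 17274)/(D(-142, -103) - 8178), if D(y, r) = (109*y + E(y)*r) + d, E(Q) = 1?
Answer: -2209/23393 ≈ -0.094430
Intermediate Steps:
d = 366 (d = -6*(-2 - 59) = -6*(-61) = 366)
D(y, r) = 366 + r + 109*y (D(y, r) = (109*y + 1*r) + 366 = (109*y + r) + 366 = (r + 109*y) + 366 = 366 + r + 109*y)
(19483 - 17274)/(D(-142, -103) - 8178) = (19483 - 17274)/((366 - 103 + 109*(-142)) - 8178) = 2209/((366 - 103 - 15478) - 8178) = 2209/(-15215 - 8178) = 2209/(-23393) = 2209*(-1/23393) = -2209/23393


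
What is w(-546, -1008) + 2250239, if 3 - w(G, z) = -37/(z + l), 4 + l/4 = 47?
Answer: 1881202275/836 ≈ 2.2502e+6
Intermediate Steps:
l = 172 (l = -16 + 4*47 = -16 + 188 = 172)
w(G, z) = 3 + 37/(172 + z) (w(G, z) = 3 - (-37)/(z + 172) = 3 - (-37)/(172 + z) = 3 + 37/(172 + z))
w(-546, -1008) + 2250239 = (553 + 3*(-1008))/(172 - 1008) + 2250239 = (553 - 3024)/(-836) + 2250239 = -1/836*(-2471) + 2250239 = 2471/836 + 2250239 = 1881202275/836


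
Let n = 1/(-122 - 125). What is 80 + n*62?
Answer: 19698/247 ≈ 79.749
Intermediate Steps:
n = -1/247 (n = 1/(-247) = -1/247 ≈ -0.0040486)
80 + n*62 = 80 - 1/247*62 = 80 - 62/247 = 19698/247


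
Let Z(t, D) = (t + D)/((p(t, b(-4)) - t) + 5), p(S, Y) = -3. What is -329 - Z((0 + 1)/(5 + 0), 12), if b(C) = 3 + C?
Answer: -3022/9 ≈ -335.78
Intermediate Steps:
Z(t, D) = (D + t)/(2 - t) (Z(t, D) = (t + D)/((-3 - t) + 5) = (D + t)/(2 - t))
-329 - Z((0 + 1)/(5 + 0), 12) = -329 - (-1*12 - (0 + 1)/(5 + 0))/(-2 + (0 + 1)/(5 + 0)) = -329 - (-12 - 1/5)/(-2 + 1/5) = -329 - (-12 - 1/5)/(-2 + 1*(1/5)) = -329 - (-12 - 1*1/5)/(-2 + 1/5) = -329 - (-12 - 1/5)/(-9/5) = -329 - (-5)*(-61)/(9*5) = -329 - 1*61/9 = -329 - 61/9 = -3022/9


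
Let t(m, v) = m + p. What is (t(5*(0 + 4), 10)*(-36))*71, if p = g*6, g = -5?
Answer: 25560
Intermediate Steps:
p = -30 (p = -5*6 = -30)
t(m, v) = -30 + m (t(m, v) = m - 30 = -30 + m)
(t(5*(0 + 4), 10)*(-36))*71 = ((-30 + 5*(0 + 4))*(-36))*71 = ((-30 + 5*4)*(-36))*71 = ((-30 + 20)*(-36))*71 = -10*(-36)*71 = 360*71 = 25560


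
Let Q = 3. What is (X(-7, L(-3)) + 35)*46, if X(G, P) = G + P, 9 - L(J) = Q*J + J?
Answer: 2254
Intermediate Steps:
L(J) = 9 - 4*J (L(J) = 9 - (3*J + J) = 9 - 4*J)
(X(-7, L(-3)) + 35)*46 = ((-7 + (9 - 4*(-3))) + 35)*46 = ((-7 + (9 + 12)) + 35)*46 = ((-7 + 21) + 35)*46 = (14 + 35)*46 = 49*46 = 2254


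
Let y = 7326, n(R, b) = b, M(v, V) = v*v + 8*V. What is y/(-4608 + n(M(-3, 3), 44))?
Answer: -3663/2282 ≈ -1.6052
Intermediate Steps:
M(v, V) = v**2 + 8*V
y/(-4608 + n(M(-3, 3), 44)) = 7326/(-4608 + 44) = 7326/(-4564) = 7326*(-1/4564) = -3663/2282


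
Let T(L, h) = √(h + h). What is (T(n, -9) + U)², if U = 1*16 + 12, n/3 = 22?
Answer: 766 + 168*I*√2 ≈ 766.0 + 237.59*I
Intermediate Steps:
n = 66 (n = 3*22 = 66)
U = 28 (U = 16 + 12 = 28)
T(L, h) = √2*√h (T(L, h) = √(2*h) = √2*√h)
(T(n, -9) + U)² = (√2*√(-9) + 28)² = (√2*(3*I) + 28)² = (3*I*√2 + 28)² = (28 + 3*I*√2)²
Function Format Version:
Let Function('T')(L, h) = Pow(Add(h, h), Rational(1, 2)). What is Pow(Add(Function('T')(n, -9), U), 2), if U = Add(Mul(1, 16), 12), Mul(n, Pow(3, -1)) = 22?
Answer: Add(766, Mul(168, I, Pow(2, Rational(1, 2)))) ≈ Add(766.00, Mul(237.59, I))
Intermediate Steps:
n = 66 (n = Mul(3, 22) = 66)
U = 28 (U = Add(16, 12) = 28)
Function('T')(L, h) = Mul(Pow(2, Rational(1, 2)), Pow(h, Rational(1, 2))) (Function('T')(L, h) = Pow(Mul(2, h), Rational(1, 2)) = Mul(Pow(2, Rational(1, 2)), Pow(h, Rational(1, 2))))
Pow(Add(Function('T')(n, -9), U), 2) = Pow(Add(Mul(Pow(2, Rational(1, 2)), Pow(-9, Rational(1, 2))), 28), 2) = Pow(Add(Mul(Pow(2, Rational(1, 2)), Mul(3, I)), 28), 2) = Pow(Add(Mul(3, I, Pow(2, Rational(1, 2))), 28), 2) = Pow(Add(28, Mul(3, I, Pow(2, Rational(1, 2)))), 2)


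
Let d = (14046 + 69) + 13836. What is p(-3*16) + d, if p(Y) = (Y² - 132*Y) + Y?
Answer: 36543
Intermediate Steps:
p(Y) = Y² - 131*Y
d = 27951 (d = 14115 + 13836 = 27951)
p(-3*16) + d = (-3*16)*(-131 - 3*16) + 27951 = -48*(-131 - 48) + 27951 = -48*(-179) + 27951 = 8592 + 27951 = 36543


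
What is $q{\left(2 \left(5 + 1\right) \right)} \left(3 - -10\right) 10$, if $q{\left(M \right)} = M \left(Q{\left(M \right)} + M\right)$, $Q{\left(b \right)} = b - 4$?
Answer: $31200$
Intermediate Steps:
$Q{\left(b \right)} = -4 + b$ ($Q{\left(b \right)} = b - 4 = -4 + b$)
$q{\left(M \right)} = M \left(-4 + 2 M\right)$ ($q{\left(M \right)} = M \left(\left(-4 + M\right) + M\right) = M \left(-4 + 2 M\right)$)
$q{\left(2 \left(5 + 1\right) \right)} \left(3 - -10\right) 10 = 2 \cdot 2 \left(5 + 1\right) \left(-2 + 2 \left(5 + 1\right)\right) \left(3 - -10\right) 10 = 2 \cdot 2 \cdot 6 \left(-2 + 2 \cdot 6\right) \left(3 + 10\right) 10 = 2 \cdot 12 \left(-2 + 12\right) 13 \cdot 10 = 2 \cdot 12 \cdot 10 \cdot 13 \cdot 10 = 240 \cdot 13 \cdot 10 = 3120 \cdot 10 = 31200$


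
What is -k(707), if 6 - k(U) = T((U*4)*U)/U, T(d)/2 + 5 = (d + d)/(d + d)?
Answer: -4250/707 ≈ -6.0113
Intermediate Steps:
T(d) = -8 (T(d) = -10 + 2*((d + d)/(d + d)) = -10 + 2*((2*d)/((2*d))) = -10 + 2*((2*d)*(1/(2*d))) = -10 + 2*1 = -10 + 2 = -8)
k(U) = 6 + 8/U (k(U) = 6 - (-8)/U = 6 + 8/U)
-k(707) = -(6 + 8/707) = -1*4250/707 = -4250/707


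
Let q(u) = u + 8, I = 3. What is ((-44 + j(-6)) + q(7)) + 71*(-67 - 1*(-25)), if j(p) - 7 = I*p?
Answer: -3022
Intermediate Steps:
q(u) = 8 + u
j(p) = 7 + 3*p
((-44 + j(-6)) + q(7)) + 71*(-67 - 1*(-25)) = ((-44 + (7 + 3*(-6))) + (8 + 7)) + 71*(-67 - 1*(-25)) = ((-44 + (7 - 18)) + 15) + 71*(-67 + 25) = ((-44 - 11) + 15) + 71*(-42) = (-55 + 15) - 2982 = -40 - 2982 = -3022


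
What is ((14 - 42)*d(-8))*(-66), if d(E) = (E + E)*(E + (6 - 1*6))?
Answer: 236544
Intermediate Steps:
d(E) = 2*E² (d(E) = (2*E)*(E + (6 - 6)) = (2*E)*(E + 0) = (2*E)*E = 2*E²)
((14 - 42)*d(-8))*(-66) = ((14 - 42)*(2*(-8)²))*(-66) = -56*64*(-66) = -28*128*(-66) = -3584*(-66) = 236544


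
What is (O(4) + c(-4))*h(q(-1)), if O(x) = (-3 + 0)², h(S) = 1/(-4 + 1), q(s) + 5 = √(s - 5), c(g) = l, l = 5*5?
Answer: -34/3 ≈ -11.333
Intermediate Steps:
l = 25
c(g) = 25
q(s) = -5 + √(-5 + s) (q(s) = -5 + √(s - 5) = -5 + √(-5 + s))
h(S) = -⅓ (h(S) = 1/(-3) = -⅓)
O(x) = 9 (O(x) = (-3)² = 9)
(O(4) + c(-4))*h(q(-1)) = (9 + 25)*(-⅓) = 34*(-⅓) = -34/3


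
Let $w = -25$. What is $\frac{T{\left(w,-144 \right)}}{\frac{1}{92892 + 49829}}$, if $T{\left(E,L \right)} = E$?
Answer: $-3568025$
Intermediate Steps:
$\frac{T{\left(w,-144 \right)}}{\frac{1}{92892 + 49829}} = - \frac{25}{\frac{1}{92892 + 49829}} = - \frac{25}{\frac{1}{142721}} = - 25 \frac{1}{\frac{1}{142721}} = \left(-25\right) 142721 = -3568025$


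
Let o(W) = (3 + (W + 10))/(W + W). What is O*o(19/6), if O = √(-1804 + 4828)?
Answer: 582*√21/19 ≈ 140.37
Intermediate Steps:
o(W) = (13 + W)/(2*W) (o(W) = (3 + (10 + W))/((2*W)) = (13 + W)*(1/(2*W)) = (13 + W)/(2*W))
O = 12*√21 (O = √3024 = 12*√21 ≈ 54.991)
O*o(19/6) = (12*√21)*((13 + 19/6)/(2*((19/6)))) = (12*√21)*((13 + 19*(⅙))/(2*((19*(⅙))))) = (12*√21)*((13 + 19/6)/(2*(19/6))) = (12*√21)*((½)*(6/19)*(97/6)) = (12*√21)*(97/38) = 582*√21/19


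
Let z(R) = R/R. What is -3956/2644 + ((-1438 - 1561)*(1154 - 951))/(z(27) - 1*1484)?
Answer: 400948130/980263 ≈ 409.02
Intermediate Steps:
z(R) = 1
-3956/2644 + ((-1438 - 1561)*(1154 - 951))/(z(27) - 1*1484) = -3956/2644 + ((-1438 - 1561)*(1154 - 951))/(1 - 1*1484) = -3956*1/2644 + (-2999*203)/(1 - 1484) = -989/661 - 608797/(-1483) = -989/661 - 608797*(-1/1483) = -989/661 + 608797/1483 = 400948130/980263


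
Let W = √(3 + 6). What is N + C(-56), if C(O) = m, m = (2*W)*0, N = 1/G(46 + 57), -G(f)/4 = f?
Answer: -1/412 ≈ -0.0024272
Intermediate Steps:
G(f) = -4*f
W = 3 (W = √9 = 3)
N = -1/412 (N = 1/(-4*(46 + 57)) = 1/(-4*103) = 1/(-412) = -1/412 ≈ -0.0024272)
m = 0 (m = (2*3)*0 = 6*0 = 0)
C(O) = 0
N + C(-56) = -1/412 + 0 = -1/412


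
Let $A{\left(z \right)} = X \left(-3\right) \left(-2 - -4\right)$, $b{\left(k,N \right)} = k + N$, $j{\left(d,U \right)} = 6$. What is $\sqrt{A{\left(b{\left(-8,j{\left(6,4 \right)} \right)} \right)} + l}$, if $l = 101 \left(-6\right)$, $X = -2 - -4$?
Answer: $i \sqrt{618} \approx 24.86 i$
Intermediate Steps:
$X = 2$ ($X = -2 + 4 = 2$)
$b{\left(k,N \right)} = N + k$
$A{\left(z \right)} = -12$ ($A{\left(z \right)} = 2 \left(-3\right) \left(-2 - -4\right) = - 6 \left(-2 + 4\right) = \left(-6\right) 2 = -12$)
$l = -606$
$\sqrt{A{\left(b{\left(-8,j{\left(6,4 \right)} \right)} \right)} + l} = \sqrt{-12 - 606} = \sqrt{-618} = i \sqrt{618}$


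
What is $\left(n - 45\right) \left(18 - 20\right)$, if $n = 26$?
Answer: $38$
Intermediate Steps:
$\left(n - 45\right) \left(18 - 20\right) = \left(26 - 45\right) \left(18 - 20\right) = \left(-19\right) \left(-2\right) = 38$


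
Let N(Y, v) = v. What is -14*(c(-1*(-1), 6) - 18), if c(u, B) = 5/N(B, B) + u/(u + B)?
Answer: 715/3 ≈ 238.33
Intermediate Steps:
c(u, B) = 5/B + u/(B + u) (c(u, B) = 5/B + u/(u + B) = 5/B + u/(B + u))
-14*(c(-1*(-1), 6) - 18) = -14*((5*6 + 5*(-1*(-1)) + 6*(-1*(-1)))/(6*(6 - 1*(-1))) - 18) = -14*((30 + 5*1 + 6*1)/(6*(6 + 1)) - 18) = -14*((⅙)*(30 + 5 + 6)/7 - 18) = -14*((⅙)*(⅐)*41 - 18) = -14*(41/42 - 18) = -14*(-715/42) = 715/3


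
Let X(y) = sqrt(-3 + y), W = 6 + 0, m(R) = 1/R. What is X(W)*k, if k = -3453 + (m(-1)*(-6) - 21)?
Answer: -3468*sqrt(3) ≈ -6006.8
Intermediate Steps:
m(R) = 1/R
W = 6
k = -3468 (k = -3453 + (-6/(-1) - 21) = -3453 + (-1*(-6) - 21) = -3453 + (6 - 21) = -3453 - 15 = -3468)
X(W)*k = sqrt(-3 + 6)*(-3468) = sqrt(3)*(-3468) = -3468*sqrt(3)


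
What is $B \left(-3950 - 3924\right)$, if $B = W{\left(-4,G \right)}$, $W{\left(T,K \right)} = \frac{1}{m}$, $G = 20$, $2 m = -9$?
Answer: $\frac{15748}{9} \approx 1749.8$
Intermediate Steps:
$m = - \frac{9}{2}$ ($m = \frac{1}{2} \left(-9\right) = - \frac{9}{2} \approx -4.5$)
$W{\left(T,K \right)} = - \frac{2}{9}$ ($W{\left(T,K \right)} = \frac{1}{- \frac{9}{2}} = - \frac{2}{9}$)
$B = - \frac{2}{9} \approx -0.22222$
$B \left(-3950 - 3924\right) = - \frac{2 \left(-3950 - 3924\right)}{9} = \left(- \frac{2}{9}\right) \left(-7874\right) = \frac{15748}{9}$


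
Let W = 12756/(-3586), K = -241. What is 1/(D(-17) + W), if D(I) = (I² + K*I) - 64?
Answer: 1793/7742968 ≈ 0.00023156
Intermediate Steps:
D(I) = -64 + I² - 241*I (D(I) = (I² - 241*I) - 64 = -64 + I² - 241*I)
W = -6378/1793 (W = 12756*(-1/3586) = -6378/1793 ≈ -3.5572)
1/(D(-17) + W) = 1/((-64 + (-17)² - 241*(-17)) - 6378/1793) = 1/((-64 + 289 + 4097) - 6378/1793) = 1/(4322 - 6378/1793) = 1/(7742968/1793) = 1793/7742968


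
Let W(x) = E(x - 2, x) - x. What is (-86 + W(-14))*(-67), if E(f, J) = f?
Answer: 5896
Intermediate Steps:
W(x) = -2 (W(x) = (x - 2) - x = (-2 + x) - x = -2)
(-86 + W(-14))*(-67) = (-86 - 2)*(-67) = -88*(-67) = 5896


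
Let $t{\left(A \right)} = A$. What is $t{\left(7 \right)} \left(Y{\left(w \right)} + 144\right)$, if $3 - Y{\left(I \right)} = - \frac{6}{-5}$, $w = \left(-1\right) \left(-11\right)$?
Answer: $\frac{5103}{5} \approx 1020.6$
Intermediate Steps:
$w = 11$
$Y{\left(I \right)} = \frac{9}{5}$ ($Y{\left(I \right)} = 3 - - \frac{6}{-5} = 3 - \left(-6\right) \left(- \frac{1}{5}\right) = 3 - \frac{6}{5} = \frac{9}{5}$)
$t{\left(7 \right)} \left(Y{\left(w \right)} + 144\right) = 7 \left(\frac{9}{5} + 144\right) = 7 \cdot \frac{729}{5} = \frac{5103}{5}$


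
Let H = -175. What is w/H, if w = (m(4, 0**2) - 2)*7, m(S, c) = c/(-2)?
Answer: 2/25 ≈ 0.080000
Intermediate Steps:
m(S, c) = -c/2 (m(S, c) = c*(-1/2) = -c/2)
w = -14 (w = (-1/2*0**2 - 2)*7 = (-1/2*0 - 2)*7 = (0 - 2)*7 = -2*7 = -14)
w/H = -14/(-175) = -14*(-1/175) = 2/25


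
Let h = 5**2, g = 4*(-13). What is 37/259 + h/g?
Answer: -123/364 ≈ -0.33791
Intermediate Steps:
g = -52
h = 25
37/259 + h/g = 37/259 + 25/(-52) = 37*(1/259) + 25*(-1/52) = 1/7 - 25/52 = -123/364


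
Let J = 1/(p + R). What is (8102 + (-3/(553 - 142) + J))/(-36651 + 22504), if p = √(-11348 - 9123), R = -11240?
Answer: -140254045602203/244899505369869 + I*√20471/1787587630437 ≈ -0.5727 + 8.0039e-11*I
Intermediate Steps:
p = I*√20471 (p = √(-20471) = I*√20471 ≈ 143.08*I)
J = 1/(-11240 + I*√20471) (J = 1/(I*√20471 - 11240) = 1/(-11240 + I*√20471) ≈ -8.8954e-5 - 1.132e-6*I)
(8102 + (-3/(553 - 142) + J))/(-36651 + 22504) = (8102 + (-3/(553 - 142) + (-11240/126358071 - I*√20471/126358071)))/(-36651 + 22504) = (8102 + (-3/411 + (-11240/126358071 - I*√20471/126358071)))/(-14147) = (8102 + ((1/411)*(-3) + (-11240/126358071 - I*√20471/126358071)))*(-1/14147) = (8102 + (-1/137 + (-11240/126358071 - I*√20471/126358071)))*(-1/14147) = (8102 + (-127897951/17311055727 - I*√20471/126358071))*(-1/14147) = (140254045602203/17311055727 - I*√20471/126358071)*(-1/14147) = -140254045602203/244899505369869 + I*√20471/1787587630437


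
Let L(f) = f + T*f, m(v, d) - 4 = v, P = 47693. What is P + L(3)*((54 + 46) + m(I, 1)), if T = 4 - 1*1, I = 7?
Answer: 49025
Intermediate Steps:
m(v, d) = 4 + v
T = 3 (T = 4 - 1 = 3)
L(f) = 4*f (L(f) = f + 3*f = 4*f)
P + L(3)*((54 + 46) + m(I, 1)) = 47693 + (4*3)*((54 + 46) + (4 + 7)) = 47693 + 12*(100 + 11) = 47693 + 12*111 = 47693 + 1332 = 49025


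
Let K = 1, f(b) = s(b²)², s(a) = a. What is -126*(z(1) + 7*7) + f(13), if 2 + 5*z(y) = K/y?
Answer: 112061/5 ≈ 22412.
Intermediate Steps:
f(b) = b⁴ (f(b) = (b²)² = b⁴)
z(y) = -⅖ + 1/(5*y) (z(y) = -⅖ + (1/y)/5 = -⅖ + 1/(5*y))
-126*(z(1) + 7*7) + f(13) = -126*((⅕)*(1 - 2*1)/1 + 7*7) + 13⁴ = -126*((⅕)*1*(1 - 2) + 49) + 28561 = -126*((⅕)*1*(-1) + 49) + 28561 = -126*(-⅕ + 49) + 28561 = -126*244/5 + 28561 = -30744/5 + 28561 = 112061/5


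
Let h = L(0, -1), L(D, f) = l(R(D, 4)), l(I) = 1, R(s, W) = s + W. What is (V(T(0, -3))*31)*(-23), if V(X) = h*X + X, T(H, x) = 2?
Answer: -2852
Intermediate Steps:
R(s, W) = W + s
L(D, f) = 1
h = 1
V(X) = 2*X (V(X) = 1*X + X = X + X = 2*X)
(V(T(0, -3))*31)*(-23) = ((2*2)*31)*(-23) = (4*31)*(-23) = 124*(-23) = -2852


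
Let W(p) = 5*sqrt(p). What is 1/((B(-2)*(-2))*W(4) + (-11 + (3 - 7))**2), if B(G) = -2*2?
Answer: 1/305 ≈ 0.0032787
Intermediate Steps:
B(G) = -4
1/((B(-2)*(-2))*W(4) + (-11 + (3 - 7))**2) = 1/((-4*(-2))*(5*sqrt(4)) + (-11 + (3 - 7))**2) = 1/(8*(5*2) + (-11 - 4)**2) = 1/(8*10 + (-15)**2) = 1/(80 + 225) = 1/305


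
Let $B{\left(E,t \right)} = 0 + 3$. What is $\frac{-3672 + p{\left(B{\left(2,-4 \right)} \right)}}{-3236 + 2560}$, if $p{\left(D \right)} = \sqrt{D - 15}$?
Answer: $\frac{918}{169} - \frac{i \sqrt{3}}{338} \approx 5.432 - 0.0051244 i$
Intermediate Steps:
$B{\left(E,t \right)} = 3$
$p{\left(D \right)} = \sqrt{-15 + D}$
$\frac{-3672 + p{\left(B{\left(2,-4 \right)} \right)}}{-3236 + 2560} = \frac{-3672 + \sqrt{-15 + 3}}{-3236 + 2560} = \frac{-3672 + \sqrt{-12}}{-676} = \left(-3672 + 2 i \sqrt{3}\right) \left(- \frac{1}{676}\right) = \frac{918}{169} - \frac{i \sqrt{3}}{338}$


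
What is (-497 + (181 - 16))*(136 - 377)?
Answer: 80012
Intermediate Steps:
(-497 + (181 - 16))*(136 - 377) = (-497 + 165)*(-241) = -332*(-241) = 80012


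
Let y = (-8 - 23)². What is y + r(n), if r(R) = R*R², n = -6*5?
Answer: -26039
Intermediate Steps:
n = -30
r(R) = R³
y = 961 (y = (-31)² = 961)
y + r(n) = 961 + (-30)³ = 961 - 27000 = -26039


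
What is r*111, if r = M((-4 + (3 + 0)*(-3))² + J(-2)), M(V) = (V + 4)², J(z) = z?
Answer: 3245751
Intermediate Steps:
M(V) = (4 + V)²
r = 29241 (r = (4 + ((-4 + (3 + 0)*(-3))² - 2))² = (4 + ((-4 + 3*(-3))² - 2))² = (4 + ((-4 - 9)² - 2))² = (4 + ((-13)² - 2))² = (4 + (169 - 2))² = (4 + 167)² = 171² = 29241)
r*111 = 29241*111 = 3245751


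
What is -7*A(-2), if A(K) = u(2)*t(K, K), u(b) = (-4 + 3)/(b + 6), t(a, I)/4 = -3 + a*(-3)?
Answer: 21/2 ≈ 10.500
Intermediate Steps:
t(a, I) = -12 - 12*a (t(a, I) = 4*(-3 + a*(-3)) = 4*(-3 - 3*a) = -12 - 12*a)
u(b) = -1/(6 + b)
A(K) = 3/2 + 3*K/2 (A(K) = (-1/(6 + 2))*(-12 - 12*K) = (-1/8)*(-12 - 12*K) = (-1*1/8)*(-12 - 12*K) = -(-12 - 12*K)/8 = 3/2 + 3*K/2)
-7*A(-2) = -7*(3/2 + (3/2)*(-2)) = -7*(3/2 - 3) = -7*(-3/2) = 21/2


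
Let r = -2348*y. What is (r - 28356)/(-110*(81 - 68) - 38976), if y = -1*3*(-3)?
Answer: 24744/20203 ≈ 1.2248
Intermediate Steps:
y = 9 (y = -3*(-3) = 9)
r = -21132 (r = -2348*9 = -21132)
(r - 28356)/(-110*(81 - 68) - 38976) = (-21132 - 28356)/(-110*(81 - 68) - 38976) = -49488/(-110*13 - 38976) = -49488/(-1430 - 38976) = -49488/(-40406) = -49488*(-1/40406) = 24744/20203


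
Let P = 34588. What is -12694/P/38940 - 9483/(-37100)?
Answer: 29026753019/113564509800 ≈ 0.25560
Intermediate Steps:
-12694/P/38940 - 9483/(-37100) = -12694/34588/38940 - 9483/(-37100) = -12694*1/34588*(1/38940) - 9483*(-1/37100) = -6347/17294*1/38940 + 9483/37100 = -577/61220760 + 9483/37100 = 29026753019/113564509800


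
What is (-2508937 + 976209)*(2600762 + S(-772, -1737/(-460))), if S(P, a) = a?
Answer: -458420650541774/115 ≈ -3.9863e+12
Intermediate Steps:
(-2508937 + 976209)*(2600762 + S(-772, -1737/(-460))) = (-2508937 + 976209)*(2600762 - 1737/(-460)) = -1532728*(2600762 - 1737*(-1/460)) = -1532728*(2600762 + 1737/460) = -1532728*1196352257/460 = -458420650541774/115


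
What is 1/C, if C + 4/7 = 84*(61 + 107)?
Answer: 7/98780 ≈ 7.0865e-5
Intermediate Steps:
C = 98780/7 (C = -4/7 + 84*(61 + 107) = -4/7 + 84*168 = -4/7 + 14112 = 98780/7 ≈ 14111.)
1/C = 1/(98780/7) = 7/98780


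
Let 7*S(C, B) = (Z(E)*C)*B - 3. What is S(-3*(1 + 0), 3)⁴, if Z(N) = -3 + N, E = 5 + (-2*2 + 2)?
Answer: 81/2401 ≈ 0.033736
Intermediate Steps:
E = 3 (E = 5 + (-4 + 2) = 5 - 2 = 3)
S(C, B) = -3/7 (S(C, B) = (((-3 + 3)*C)*B - 3)/7 = ((0*C)*B - 3)/7 = (0*B - 3)/7 = (0 - 3)/7 = (⅐)*(-3) = -3/7)
S(-3*(1 + 0), 3)⁴ = (-3/7)⁴ = 81/2401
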